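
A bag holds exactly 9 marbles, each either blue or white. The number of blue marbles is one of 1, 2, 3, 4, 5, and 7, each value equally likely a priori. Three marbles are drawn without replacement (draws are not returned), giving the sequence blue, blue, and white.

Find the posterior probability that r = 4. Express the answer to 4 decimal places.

For each hypothesis, P(data | H) works out to: P(data | r = 1) = (1/9)(0/8) = 0; P(data | r = 2) = (2/9)(1/8)(7/7) = 0.027778; P(data | r = 3) = (3/9)(2/8)(6/7) = 0.071429; P(data | r = 4) = (4/9)(3/8)(5/7) = 0.11905; P(data | r = 5) = (5/9)(4/8)(4/7) = 0.15873; P(data | r = 7) = (7/9)(6/8)(2/7) = 0.16667.
Multiplying each by its prior: 1/6 · 0 = 0, 1/6 · 0.027778 = 0.0046296, 1/6 · 0.071429 = 0.011905, 1/6 · 0.11905 = 0.019841, 1/6 · 0.15873 = 0.026455, 1/6 · 0.16667 = 0.027778; these sum to 0.090608.
So P(r = 4 | data) = (0.019841) / (0.090608) = 0.21898.

0.2190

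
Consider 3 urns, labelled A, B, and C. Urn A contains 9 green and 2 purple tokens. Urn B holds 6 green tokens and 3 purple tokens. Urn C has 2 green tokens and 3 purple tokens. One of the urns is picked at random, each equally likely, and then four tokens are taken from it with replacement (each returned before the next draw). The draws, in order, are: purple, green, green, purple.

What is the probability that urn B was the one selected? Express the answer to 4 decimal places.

0.3825

Compute the likelihood of the observed sequence for each case: P(data | urn A) = (2/11)(9/11)(9/11)(2/11) = 0.02213; P(data | urn B) = (3/9)(6/9)(6/9)(3/9) = 0.049383; P(data | urn C) = (3/5)(2/5)(2/5)(3/5) = 0.0576.
Multiplying each by its prior: 1/3 · 0.02213 = 0.0073765, 1/3 · 0.049383 = 0.016461, 1/3 · 0.0576 = 0.0192; summing to 0.043037.
Hence P(urn B | data) = (0.016461) / (0.043037) = 0.38248.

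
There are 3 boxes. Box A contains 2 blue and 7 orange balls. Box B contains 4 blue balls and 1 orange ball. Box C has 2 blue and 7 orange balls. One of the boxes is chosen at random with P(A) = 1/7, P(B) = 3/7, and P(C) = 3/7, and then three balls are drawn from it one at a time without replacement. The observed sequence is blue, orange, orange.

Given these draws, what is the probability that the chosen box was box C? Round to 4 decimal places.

Under each hypothesis, the probability of the observed sequence is: P(data | box A) = (2/9)(7/8)(6/7) = 1/6; P(data | box B) = (4/5)(1/4)(0/3) = 0; P(data | box C) = (2/9)(7/8)(6/7) = 1/6.
The prior-weighted likelihoods are 1/7 · 1/6 = 1/42, 3/7 · 0 = 0, 3/7 · 1/6 = 1/14; summing to 2/21.
Hence P(box C | data) = (1/14) / (2/21) = 3/4.

0.7500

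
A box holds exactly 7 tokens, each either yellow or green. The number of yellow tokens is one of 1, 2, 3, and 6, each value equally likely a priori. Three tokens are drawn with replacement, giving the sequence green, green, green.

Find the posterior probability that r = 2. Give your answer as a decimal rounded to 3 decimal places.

Compute the likelihood of the observed sequence for each case: P(data | r = 1) = (6/7)(6/7)(6/7) = 0.62974; P(data | r = 2) = (5/7)(5/7)(5/7) = 0.36443; P(data | r = 3) = (4/7)(4/7)(4/7) = 0.18659; P(data | r = 6) = (1/7)(1/7)(1/7) = 0.0029155.
Multiplying each by its prior: 1/4 · 0.62974 = 0.15743, 1/4 · 0.36443 = 0.091108, 1/4 · 0.18659 = 0.046647, 1/4 · 0.0029155 = 0.00072886; these sum to 0.29592.
So P(r = 2 | data) = (0.091108) / (0.29592) = 0.30788.

0.308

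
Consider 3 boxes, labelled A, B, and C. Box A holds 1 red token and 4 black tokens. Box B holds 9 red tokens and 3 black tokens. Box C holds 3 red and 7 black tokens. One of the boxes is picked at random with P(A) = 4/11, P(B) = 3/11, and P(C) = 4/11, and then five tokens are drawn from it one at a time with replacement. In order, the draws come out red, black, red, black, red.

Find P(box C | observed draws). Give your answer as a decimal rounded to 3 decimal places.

0.347

The likelihood of the observed sequence under each hypothesis: P(data | box A) = (1/5)(4/5)(1/5)(4/5)(1/5) = 0.00512; P(data | box B) = (9/12)(3/12)(9/12)(3/12)(9/12) = 0.026367; P(data | box C) = (3/10)(7/10)(3/10)(7/10)(3/10) = 0.01323.
Multiplying each by its prior: 4/11 · 0.00512 = 0.0018618, 3/11 · 0.026367 = 0.0071911, 4/11 · 0.01323 = 0.0048109; with total 0.013864.
So P(box C | data) = (0.0048109) / (0.013864) = 0.34701.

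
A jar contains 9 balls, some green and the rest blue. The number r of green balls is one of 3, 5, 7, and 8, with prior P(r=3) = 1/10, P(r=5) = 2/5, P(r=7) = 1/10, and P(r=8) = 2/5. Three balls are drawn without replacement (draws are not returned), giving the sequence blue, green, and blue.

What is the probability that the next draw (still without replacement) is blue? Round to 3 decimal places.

Under each hypothesis, the probability of the observed sequence is: P(data | r = 3) = (6/9)(3/8)(5/7) = 5/28; P(data | r = 5) = (4/9)(5/8)(3/7) = 5/42; P(data | r = 7) = (2/9)(7/8)(1/7) = 1/36; P(data | r = 8) = (1/9)(8/8)(0/7) = 0.
The prior-weighted likelihoods are 1/10 · 5/28 = 1/56, 2/5 · 5/42 = 1/21, 1/10 · 1/36 = 1/360, 2/5 · 0 = 0; summing to 43/630.
The posterior is then P(r = 3 | data) = 45/172, P(r = 5 | data) = 30/43, P(r = 7 | data) = 7/172, P(r = 8 | data) = 0.
The predictive probability is P(blue next | data) = (2/3)(45/172) + (1/3)(30/43) + (0)(7/172) = 35/86.

0.407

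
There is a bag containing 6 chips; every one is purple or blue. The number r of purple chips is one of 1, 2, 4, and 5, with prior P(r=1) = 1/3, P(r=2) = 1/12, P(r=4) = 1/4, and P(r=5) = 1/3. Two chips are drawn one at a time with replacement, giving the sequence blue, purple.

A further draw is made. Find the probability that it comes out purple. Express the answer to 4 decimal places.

Compute the likelihood of the observed sequence for each case: P(data | r = 1) = (5/6)(1/6) = 5/36; P(data | r = 2) = (4/6)(2/6) = 2/9; P(data | r = 4) = (2/6)(4/6) = 2/9; P(data | r = 5) = (1/6)(5/6) = 5/36.
Multiplying each by its prior: 1/3 · 5/36 = 5/108, 1/12 · 2/9 = 1/54, 1/4 · 2/9 = 1/18, 1/3 · 5/36 = 5/108; summing to 1/6.
The posterior is then P(r = 1 | data) = 5/18, P(r = 2 | data) = 1/9, P(r = 4 | data) = 1/3, P(r = 5 | data) = 5/18.
The predictive probability is P(purple next | data) = (1/6)(5/18) + (1/3)(1/9) + (2/3)(1/3) + (5/6)(5/18) = 29/54.

0.5370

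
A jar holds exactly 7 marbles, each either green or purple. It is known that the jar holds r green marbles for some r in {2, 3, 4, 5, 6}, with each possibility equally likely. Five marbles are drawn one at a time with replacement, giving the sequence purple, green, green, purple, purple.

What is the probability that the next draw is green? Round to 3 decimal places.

0.465

The likelihood of the observed sequence under each hypothesis: P(data | r = 2) = (5/7)(2/7)(2/7)(5/7)(5/7) = 0.02975; P(data | r = 3) = (4/7)(3/7)(3/7)(4/7)(4/7) = 0.034271; P(data | r = 4) = (3/7)(4/7)(4/7)(3/7)(3/7) = 0.025704; P(data | r = 5) = (2/7)(5/7)(5/7)(2/7)(2/7) = 0.0119; P(data | r = 6) = (1/7)(6/7)(6/7)(1/7)(1/7) = 0.002142.
The prior-weighted likelihoods are 1/5 · 0.02975 = 0.0059499, 1/5 · 0.034271 = 0.0068543, 1/5 · 0.025704 = 0.0051407, 1/5 · 0.0119 = 0.00238, 1/5 · 0.002142 = 0.00042839; summing to 0.020753.
Normalising, the posterior is P(r = 2 | data) = 0.2867, P(r = 3 | data) = 0.33028, P(r = 4 | data) = 0.24771, P(r = 5 | data) = 0.11468, P(r = 6 | data) = 0.020642.
Averaging over the posterior, P(green next | data) = (2/7)(0.2867) + (3/7)(0.33028) + (4/7)(0.24771) + (5/7)(0.11468) + (6/7)(0.020642) = 0.46461.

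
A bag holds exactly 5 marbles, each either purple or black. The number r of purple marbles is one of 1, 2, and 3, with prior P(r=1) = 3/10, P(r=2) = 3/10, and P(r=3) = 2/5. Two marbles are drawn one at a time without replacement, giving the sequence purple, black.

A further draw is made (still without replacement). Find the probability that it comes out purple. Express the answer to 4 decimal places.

0.4074

Under each hypothesis, the probability of the observed sequence is: P(data | r = 1) = (1/5)(4/4) = 1/5; P(data | r = 2) = (2/5)(3/4) = 3/10; P(data | r = 3) = (3/5)(2/4) = 3/10.
Weighting by the prior gives 3/10 · 1/5 = 3/50, 3/10 · 3/10 = 9/100, 2/5 · 3/10 = 3/25; summing to 27/100.
The posterior is then P(r = 1 | data) = 2/9, P(r = 2 | data) = 1/3, P(r = 3 | data) = 4/9.
The predictive probability is P(purple next | data) = (0)(2/9) + (1/3)(1/3) + (2/3)(4/9) = 11/27.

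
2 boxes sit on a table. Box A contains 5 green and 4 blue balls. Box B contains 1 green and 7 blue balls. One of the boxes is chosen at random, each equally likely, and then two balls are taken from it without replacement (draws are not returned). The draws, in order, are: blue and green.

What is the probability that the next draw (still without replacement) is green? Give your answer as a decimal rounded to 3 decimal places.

The likelihood of the observed sequence under each hypothesis: P(data | box A) = (4/9)(5/8) = 5/18; P(data | box B) = (7/8)(1/7) = 1/8.
The prior-weighted likelihoods are 1/2 · 5/18 = 5/36, 1/2 · 1/8 = 1/16; with total 29/144.
Normalising, the posterior is P(box A | data) = 20/29, P(box B | data) = 9/29.
Averaging over the posterior, P(green next | data) = (4/7)(20/29) + (0)(9/29) = 80/203.

0.394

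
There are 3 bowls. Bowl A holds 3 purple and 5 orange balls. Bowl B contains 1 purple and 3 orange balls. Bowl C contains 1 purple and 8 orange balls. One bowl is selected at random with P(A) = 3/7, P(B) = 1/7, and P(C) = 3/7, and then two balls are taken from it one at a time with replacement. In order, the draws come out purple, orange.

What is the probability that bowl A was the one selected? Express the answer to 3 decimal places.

0.592

The likelihood of the observed sequence under each hypothesis: P(data | bowl A) = (3/8)(5/8) = 0.23438; P(data | bowl B) = (1/4)(3/4) = 0.1875; P(data | bowl C) = (1/9)(8/9) = 0.098765.
The prior-weighted likelihoods are 3/7 · 0.23438 = 0.10045, 1/7 · 0.1875 = 0.026786, 3/7 · 0.098765 = 0.042328; these sum to 0.16956.
So P(bowl A | data) = (0.10045) / (0.16956) = 0.59239.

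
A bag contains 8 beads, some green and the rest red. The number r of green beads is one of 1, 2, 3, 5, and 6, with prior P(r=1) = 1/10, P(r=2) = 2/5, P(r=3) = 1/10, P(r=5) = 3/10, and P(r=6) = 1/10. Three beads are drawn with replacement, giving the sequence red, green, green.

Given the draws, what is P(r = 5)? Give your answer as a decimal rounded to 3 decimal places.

0.506

Under each hypothesis, the probability of the observed sequence is: P(data | r = 1) = (7/8)(1/8)(1/8) = 0.013672; P(data | r = 2) = (6/8)(2/8)(2/8) = 0.046875; P(data | r = 3) = (5/8)(3/8)(3/8) = 0.087891; P(data | r = 5) = (3/8)(5/8)(5/8) = 0.14648; P(data | r = 6) = (2/8)(6/8)(6/8) = 0.14062.
The prior-weighted likelihoods are 1/10 · 0.013672 = 0.0013672, 2/5 · 0.046875 = 0.01875, 1/10 · 0.087891 = 0.0087891, 3/10 · 0.14648 = 0.043945, 1/10 · 0.14062 = 0.014063; with total 0.086914.
Therefore the posterior P(r = 5 | data) = (0.043945) / (0.086914) = 0.50562.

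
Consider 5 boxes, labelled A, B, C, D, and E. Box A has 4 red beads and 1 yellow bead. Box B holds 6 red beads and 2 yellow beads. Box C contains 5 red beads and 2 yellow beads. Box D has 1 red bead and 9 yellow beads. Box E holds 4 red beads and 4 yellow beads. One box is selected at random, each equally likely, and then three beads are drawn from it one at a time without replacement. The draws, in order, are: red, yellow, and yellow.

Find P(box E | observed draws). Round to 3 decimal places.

0.438

The likelihood of the observed sequence under each hypothesis: P(data | box A) = (4/5)(1/4)(0/3) = 0; P(data | box B) = (6/8)(2/7)(1/6) = 0.035714; P(data | box C) = (5/7)(2/6)(1/5) = 0.047619; P(data | box D) = (1/10)(9/9)(8/8) = 0.1; P(data | box E) = (4/8)(4/7)(3/6) = 0.14286.
The prior-weighted likelihoods are 1/5 · 0 = 0, 1/5 · 0.035714 = 0.0071429, 1/5 · 0.047619 = 0.0095238, 1/5 · 0.1 = 0.02, 1/5 · 0.14286 = 0.028571; with total 0.065238.
Therefore the posterior P(box E | data) = (0.028571) / (0.065238) = 0.43796.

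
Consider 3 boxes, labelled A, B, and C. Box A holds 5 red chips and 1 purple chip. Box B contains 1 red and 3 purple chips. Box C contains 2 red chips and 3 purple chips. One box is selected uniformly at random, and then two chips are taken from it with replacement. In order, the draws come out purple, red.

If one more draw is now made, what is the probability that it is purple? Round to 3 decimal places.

Under each hypothesis, the probability of the observed sequence is: P(data | box A) = (1/6)(5/6) = 0.13889; P(data | box B) = (3/4)(1/4) = 0.1875; P(data | box C) = (3/5)(2/5) = 0.24.
Weighting by the prior gives 1/3 · 0.13889 = 0.046296, 1/3 · 0.1875 = 0.0625, 1/3 · 0.24 = 0.08; summing to 0.1888.
Dividing through by the total gives posterior P(box A | data) = 0.24522, P(box B | data) = 0.33104, P(box C | data) = 0.42374.
So P(purple next | data) = Σ P(purple next | H) P(H | data) = (1/6)(0.24522) + (3/4)(0.33104) + (3/5)(0.42374) = 0.5434.

0.543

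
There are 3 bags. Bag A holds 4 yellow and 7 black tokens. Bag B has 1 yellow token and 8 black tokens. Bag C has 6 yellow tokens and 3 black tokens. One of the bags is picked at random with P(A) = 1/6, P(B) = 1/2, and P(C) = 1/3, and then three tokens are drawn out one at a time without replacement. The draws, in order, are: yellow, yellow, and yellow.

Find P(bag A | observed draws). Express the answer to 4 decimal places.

Under each hypothesis, the probability of the observed sequence is: P(data | bag A) = (4/11)(3/10)(2/9) = 0.024242; P(data | bag B) = (1/9)(0/8) = 0; P(data | bag C) = (6/9)(5/8)(4/7) = 0.2381.
The prior-weighted likelihoods are 1/6 · 0.024242 = 0.0040404, 1/2 · 0 = 0, 1/3 · 0.2381 = 0.079365; with total 0.083405.
Therefore the posterior P(bag A | data) = (0.0040404) / (0.083405) = 0.048443.

0.0484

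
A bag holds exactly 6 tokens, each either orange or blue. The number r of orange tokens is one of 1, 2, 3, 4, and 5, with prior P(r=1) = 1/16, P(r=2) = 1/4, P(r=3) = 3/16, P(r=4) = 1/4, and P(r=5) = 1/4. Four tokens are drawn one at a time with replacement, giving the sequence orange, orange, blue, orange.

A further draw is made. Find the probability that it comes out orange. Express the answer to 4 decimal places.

For each hypothesis, P(data | H) works out to: P(data | r = 1) = (1/6)(1/6)(5/6)(1/6) = 0.003858; P(data | r = 2) = (2/6)(2/6)(4/6)(2/6) = 0.024691; P(data | r = 3) = (3/6)(3/6)(3/6)(3/6) = 0.0625; P(data | r = 4) = (4/6)(4/6)(2/6)(4/6) = 0.098765; P(data | r = 5) = (5/6)(5/6)(1/6)(5/6) = 0.096451.
Multiplying each by its prior: 1/16 · 0.003858 = 0.00024113, 1/4 · 0.024691 = 0.0061728, 3/16 · 0.0625 = 0.011719, 1/4 · 0.098765 = 0.024691, 1/4 · 0.096451 = 0.024113; with total 0.066937.
The posterior is then P(r = 1 | data) = 0.0036023, P(r = 2 | data) = 0.092219, P(r = 3 | data) = 0.17507, P(r = 4 | data) = 0.36888, P(r = 5 | data) = 0.36023.
So P(orange next | data) = Σ P(orange next | H) P(H | data) = (1/6)(0.0036023) + (1/3)(0.092219) + (1/2)(0.17507) + (2/3)(0.36888) + (5/6)(0.36023) = 0.66499.

0.6650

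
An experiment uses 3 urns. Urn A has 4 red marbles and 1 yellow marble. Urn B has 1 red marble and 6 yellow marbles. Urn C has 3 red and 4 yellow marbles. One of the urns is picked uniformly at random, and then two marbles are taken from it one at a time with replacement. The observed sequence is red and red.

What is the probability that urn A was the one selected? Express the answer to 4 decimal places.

0.7582

For each hypothesis, P(data | H) works out to: P(data | urn A) = (4/5)(4/5) = 0.64; P(data | urn B) = (1/7)(1/7) = 0.020408; P(data | urn C) = (3/7)(3/7) = 0.18367.
Multiplying each by its prior: 1/3 · 0.64 = 0.21333, 1/3 · 0.020408 = 0.0068027, 1/3 · 0.18367 = 0.061224; these sum to 0.28136.
Hence P(urn A | data) = (0.21333) / (0.28136) = 0.75822.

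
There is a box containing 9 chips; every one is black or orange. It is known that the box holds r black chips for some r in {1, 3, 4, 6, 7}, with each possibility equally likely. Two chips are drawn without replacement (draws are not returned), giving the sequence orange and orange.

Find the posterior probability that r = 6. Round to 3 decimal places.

0.053

The likelihood of the observed sequence under each hypothesis: P(data | r = 1) = (8/9)(7/8) = 7/9; P(data | r = 3) = (6/9)(5/8) = 5/12; P(data | r = 4) = (5/9)(4/8) = 5/18; P(data | r = 6) = (3/9)(2/8) = 1/12; P(data | r = 7) = (2/9)(1/8) = 1/36.
Weighting by the prior gives 1/5 · 7/9 = 7/45, 1/5 · 5/12 = 1/12, 1/5 · 5/18 = 1/18, 1/5 · 1/12 = 1/60, 1/5 · 1/36 = 1/180; with total 19/60.
Hence P(r = 6 | data) = (1/60) / (19/60) = 1/19.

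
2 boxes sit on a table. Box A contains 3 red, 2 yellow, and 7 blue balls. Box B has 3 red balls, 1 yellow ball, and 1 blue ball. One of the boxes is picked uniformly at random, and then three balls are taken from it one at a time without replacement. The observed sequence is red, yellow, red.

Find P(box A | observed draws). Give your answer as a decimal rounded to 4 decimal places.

0.0833

Under each hypothesis, the probability of the observed sequence is: P(data | box A) = (3/12)(2/11)(2/10) = 1/110; P(data | box B) = (3/5)(1/4)(2/3) = 1/10.
The prior-weighted likelihoods are 1/2 · 1/110 = 1/220, 1/2 · 1/10 = 1/20; with total 3/55.
Therefore the posterior P(box A | data) = (1/220) / (3/55) = 1/12.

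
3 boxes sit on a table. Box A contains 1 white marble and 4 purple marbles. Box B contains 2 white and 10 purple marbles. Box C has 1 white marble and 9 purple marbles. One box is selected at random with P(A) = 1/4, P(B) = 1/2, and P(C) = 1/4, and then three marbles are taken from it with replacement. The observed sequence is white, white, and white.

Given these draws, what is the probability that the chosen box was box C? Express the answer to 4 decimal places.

0.0548

For each hypothesis, P(data | H) works out to: P(data | box A) = (1/5)(1/5)(1/5) = 0.008; P(data | box B) = (2/12)(2/12)(2/12) = 0.0046296; P(data | box C) = (1/10)(1/10)(1/10) = 0.001.
The prior-weighted likelihoods are 1/4 · 0.008 = 0.002, 1/2 · 0.0046296 = 0.0023148, 1/4 · 0.001 = 0.00025; summing to 0.0045648.
Hence P(box C | data) = (0.00025) / (0.0045648) = 0.054767.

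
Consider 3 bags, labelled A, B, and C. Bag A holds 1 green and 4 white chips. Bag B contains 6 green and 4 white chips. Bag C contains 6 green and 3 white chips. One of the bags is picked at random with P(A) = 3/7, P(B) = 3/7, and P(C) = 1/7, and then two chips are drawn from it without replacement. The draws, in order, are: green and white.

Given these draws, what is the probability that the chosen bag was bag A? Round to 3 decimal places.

Compute the likelihood of the observed sequence for each case: P(data | bag A) = (1/5)(4/4) = 1/5; P(data | bag B) = (6/10)(4/9) = 4/15; P(data | bag C) = (6/9)(3/8) = 1/4.
Multiplying each by its prior: 3/7 · 1/5 = 3/35, 3/7 · 4/15 = 4/35, 1/7 · 1/4 = 1/28; these sum to 33/140.
Therefore the posterior P(bag A | data) = (3/35) / (33/140) = 4/11.

0.364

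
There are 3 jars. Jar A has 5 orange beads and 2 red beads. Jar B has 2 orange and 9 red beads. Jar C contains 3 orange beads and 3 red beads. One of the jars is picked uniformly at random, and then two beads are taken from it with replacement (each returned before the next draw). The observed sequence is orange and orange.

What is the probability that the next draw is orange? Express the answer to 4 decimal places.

0.6246

Under each hypothesis, the probability of the observed sequence is: P(data | jar A) = (5/7)(5/7) = 0.5102; P(data | jar B) = (2/11)(2/11) = 0.033058; P(data | jar C) = (3/6)(3/6) = 0.25.
Multiplying each by its prior: 1/3 · 0.5102 = 0.17007, 1/3 · 0.033058 = 0.011019, 1/3 · 0.25 = 0.083333; with total 0.26442.
The posterior is then P(jar A | data) = 0.64317, P(jar B | data) = 0.041673, P(jar C | data) = 0.31515.
Averaging over the posterior, P(orange next | data) = (5/7)(0.64317) + (2/11)(0.041673) + (1/2)(0.31515) = 0.62456.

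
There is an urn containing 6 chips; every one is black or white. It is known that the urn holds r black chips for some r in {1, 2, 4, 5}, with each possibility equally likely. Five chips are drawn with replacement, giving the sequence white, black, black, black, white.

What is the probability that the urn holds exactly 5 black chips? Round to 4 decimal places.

The likelihood of the observed sequence under each hypothesis: P(data | r = 1) = (5/6)(1/6)(1/6)(1/6)(5/6) = 0.003215; P(data | r = 2) = (4/6)(2/6)(2/6)(2/6)(4/6) = 0.016461; P(data | r = 4) = (2/6)(4/6)(4/6)(4/6)(2/6) = 0.032922; P(data | r = 5) = (1/6)(5/6)(5/6)(5/6)(1/6) = 0.016075.
The prior-weighted likelihoods are 1/4 · 0.003215 = 0.00080376, 1/4 · 0.016461 = 0.0041152, 1/4 · 0.032922 = 0.0082305, 1/4 · 0.016075 = 0.0040188; summing to 0.017168.
So P(r = 5 | data) = (0.0040188) / (0.017168) = 0.23408.

0.2341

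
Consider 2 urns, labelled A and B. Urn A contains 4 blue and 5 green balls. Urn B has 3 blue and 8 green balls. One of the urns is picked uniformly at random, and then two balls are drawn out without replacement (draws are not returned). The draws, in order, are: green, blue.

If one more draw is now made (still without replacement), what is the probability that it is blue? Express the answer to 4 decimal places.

For each hypothesis, P(data | H) works out to: P(data | urn A) = (5/9)(4/8) = 0.27778; P(data | urn B) = (8/11)(3/10) = 0.21818.
Multiplying each by its prior: 1/2 · 0.27778 = 0.13889, 1/2 · 0.21818 = 0.10909; with total 0.24798.
The posterior is then P(urn A | data) = 0.56008, P(urn B | data) = 0.43992.
So P(blue next | data) = Σ P(blue next | H) P(H | data) = (3/7)(0.56008) + (2/9)(0.43992) = 0.33779.

0.3378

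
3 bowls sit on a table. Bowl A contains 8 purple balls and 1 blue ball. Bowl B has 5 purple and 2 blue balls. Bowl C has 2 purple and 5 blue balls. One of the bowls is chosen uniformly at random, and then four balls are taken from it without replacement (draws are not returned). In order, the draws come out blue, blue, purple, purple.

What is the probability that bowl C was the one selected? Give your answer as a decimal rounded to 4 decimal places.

Under each hypothesis, the probability of the observed sequence is: P(data | bowl A) = (1/9)(0/8) = 0; P(data | bowl B) = (2/7)(1/6)(5/5)(4/4) = 1/21; P(data | bowl C) = (5/7)(4/6)(2/5)(1/4) = 1/21.
Weighting by the prior gives 1/3 · 0 = 0, 1/3 · 1/21 = 1/63, 1/3 · 1/21 = 1/63; summing to 2/63.
Hence P(bowl C | data) = (1/63) / (2/63) = 1/2.

0.5000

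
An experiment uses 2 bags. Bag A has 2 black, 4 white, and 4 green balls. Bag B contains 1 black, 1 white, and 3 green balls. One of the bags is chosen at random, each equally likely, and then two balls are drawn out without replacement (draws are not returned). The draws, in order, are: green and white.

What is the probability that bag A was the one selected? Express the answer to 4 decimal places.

For each hypothesis, P(data | H) works out to: P(data | bag A) = (4/10)(4/9) = 8/45; P(data | bag B) = (3/5)(1/4) = 3/20.
Multiplying each by its prior: 1/2 · 8/45 = 4/45, 1/2 · 3/20 = 3/40; summing to 59/360.
By Bayes' rule, P(bag A | data) = (4/45) / (59/360) = 32/59.

0.5424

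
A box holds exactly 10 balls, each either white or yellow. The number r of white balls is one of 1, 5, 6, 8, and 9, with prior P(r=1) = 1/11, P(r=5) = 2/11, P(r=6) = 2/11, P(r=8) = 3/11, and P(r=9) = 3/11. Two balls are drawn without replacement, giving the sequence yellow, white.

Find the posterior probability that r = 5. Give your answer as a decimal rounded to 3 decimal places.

The likelihood of the observed sequence under each hypothesis: P(data | r = 1) = (9/10)(1/9) = 1/10; P(data | r = 5) = (5/10)(5/9) = 5/18; P(data | r = 6) = (4/10)(6/9) = 4/15; P(data | r = 8) = (2/10)(8/9) = 8/45; P(data | r = 9) = (1/10)(9/9) = 1/10.
Weighting by the prior gives 1/11 · 1/10 = 1/110, 2/11 · 5/18 = 5/99, 2/11 · 4/15 = 8/165, 3/11 · 8/45 = 8/165, 3/11 · 1/10 = 3/110; summing to 91/495.
By Bayes' rule, P(r = 5 | data) = (5/99) / (91/495) = 25/91.

0.275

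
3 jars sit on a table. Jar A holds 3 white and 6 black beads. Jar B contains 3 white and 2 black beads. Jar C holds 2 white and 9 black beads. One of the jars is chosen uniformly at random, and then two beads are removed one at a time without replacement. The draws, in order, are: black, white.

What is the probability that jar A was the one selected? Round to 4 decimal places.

0.3503

The likelihood of the observed sequence under each hypothesis: P(data | jar A) = (6/9)(3/8) = 1/4; P(data | jar B) = (2/5)(3/4) = 3/10; P(data | jar C) = (9/11)(2/10) = 9/55.
Weighting by the prior gives 1/3 · 1/4 = 1/12, 1/3 · 3/10 = 1/10, 1/3 · 9/55 = 3/55; summing to 157/660.
Therefore the posterior P(jar A | data) = (1/12) / (157/660) = 55/157.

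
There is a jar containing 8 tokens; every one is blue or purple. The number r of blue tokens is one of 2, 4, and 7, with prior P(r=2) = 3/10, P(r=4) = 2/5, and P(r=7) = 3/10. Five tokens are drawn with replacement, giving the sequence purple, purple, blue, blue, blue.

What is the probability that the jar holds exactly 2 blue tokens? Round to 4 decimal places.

The likelihood of the observed sequence under each hypothesis: P(data | r = 2) = (6/8)(6/8)(2/8)(2/8)(2/8) = 0.0087891; P(data | r = 4) = (4/8)(4/8)(4/8)(4/8)(4/8) = 0.03125; P(data | r = 7) = (1/8)(1/8)(7/8)(7/8)(7/8) = 0.010468.
The prior-weighted likelihoods are 3/10 · 0.0087891 = 0.0026367, 2/5 · 0.03125 = 0.0125, 3/10 · 0.010468 = 0.0031403; summing to 0.018277.
Hence P(r = 2 | data) = (0.0026367) / (0.018277) = 0.14426.

0.1443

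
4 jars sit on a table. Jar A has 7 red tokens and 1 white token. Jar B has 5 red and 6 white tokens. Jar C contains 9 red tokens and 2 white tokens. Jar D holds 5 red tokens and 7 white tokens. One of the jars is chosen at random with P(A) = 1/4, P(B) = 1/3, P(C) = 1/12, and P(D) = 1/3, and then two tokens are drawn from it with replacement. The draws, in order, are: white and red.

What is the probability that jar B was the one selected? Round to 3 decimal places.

For each hypothesis, P(data | H) works out to: P(data | jar A) = (1/8)(7/8) = 0.10938; P(data | jar B) = (6/11)(5/11) = 0.24793; P(data | jar C) = (2/11)(9/11) = 0.14876; P(data | jar D) = (7/12)(5/12) = 0.24306.
The prior-weighted likelihoods are 1/4 · 0.10938 = 0.027344, 1/3 · 0.24793 = 0.082645, 1/12 · 0.14876 = 0.012397, 1/3 · 0.24306 = 0.081019; summing to 0.2034.
Therefore the posterior P(jar B | data) = (0.082645) / (0.2034) = 0.40631.

0.406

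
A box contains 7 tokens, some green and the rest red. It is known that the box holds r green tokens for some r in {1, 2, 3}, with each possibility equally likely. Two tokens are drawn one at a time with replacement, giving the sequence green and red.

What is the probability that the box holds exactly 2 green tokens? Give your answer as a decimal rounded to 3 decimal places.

0.357

Under each hypothesis, the probability of the observed sequence is: P(data | r = 1) = (1/7)(6/7) = 6/49; P(data | r = 2) = (2/7)(5/7) = 10/49; P(data | r = 3) = (3/7)(4/7) = 12/49.
Multiplying each by its prior: 1/3 · 6/49 = 2/49, 1/3 · 10/49 = 10/147, 1/3 · 12/49 = 4/49; summing to 4/21.
So P(r = 2 | data) = (10/147) / (4/21) = 5/14.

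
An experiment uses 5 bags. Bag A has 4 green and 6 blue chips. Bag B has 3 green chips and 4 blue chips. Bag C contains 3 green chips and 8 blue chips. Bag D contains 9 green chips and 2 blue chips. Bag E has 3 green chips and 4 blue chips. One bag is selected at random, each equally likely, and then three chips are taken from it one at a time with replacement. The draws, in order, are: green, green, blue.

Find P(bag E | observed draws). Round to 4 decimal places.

0.2179

Compute the likelihood of the observed sequence for each case: P(data | bag A) = (4/10)(4/10)(6/10) = 0.096; P(data | bag B) = (3/7)(3/7)(4/7) = 0.10496; P(data | bag C) = (3/11)(3/11)(8/11) = 0.054095; P(data | bag D) = (9/11)(9/11)(2/11) = 0.12171; P(data | bag E) = (3/7)(3/7)(4/7) = 0.10496.
Multiplying each by its prior: 1/5 · 0.096 = 0.0192, 1/5 · 0.10496 = 0.020991, 1/5 · 0.054095 = 0.010819, 1/5 · 0.12171 = 0.024343, 1/5 · 0.10496 = 0.020991; with total 0.096344.
By Bayes' rule, P(bag E | data) = (0.020991) / (0.096344) = 0.21788.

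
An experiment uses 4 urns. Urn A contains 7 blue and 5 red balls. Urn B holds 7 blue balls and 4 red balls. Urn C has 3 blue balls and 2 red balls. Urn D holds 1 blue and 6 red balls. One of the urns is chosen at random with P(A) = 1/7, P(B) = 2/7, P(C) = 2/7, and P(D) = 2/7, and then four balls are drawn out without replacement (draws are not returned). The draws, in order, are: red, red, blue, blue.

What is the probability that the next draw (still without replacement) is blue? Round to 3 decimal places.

0.842

Under each hypothesis, the probability of the observed sequence is: P(data | urn A) = (5/12)(4/11)(7/10)(6/9) = 0.070707; P(data | urn B) = (4/11)(3/10)(7/9)(6/8) = 0.063636; P(data | urn C) = (2/5)(1/4)(3/3)(2/2) = 0.1; P(data | urn D) = (6/7)(5/6)(1/5)(0/4) = 0.
Weighting by the prior gives 1/7 · 0.070707 = 0.010101, 2/7 · 0.063636 = 0.018182, 2/7 · 0.1 = 0.028571, 2/7 · 0 = 0; summing to 0.056854.
The posterior is then P(urn A | data) = 0.17766, P(urn B | data) = 0.3198, P(urn C | data) = 0.50254, P(urn D | data) = 0.
So P(blue next | data) = Σ P(blue next | H) P(H | data) = (5/8)(0.17766) + (5/7)(0.3198) + (1)(0.50254) = 0.84201.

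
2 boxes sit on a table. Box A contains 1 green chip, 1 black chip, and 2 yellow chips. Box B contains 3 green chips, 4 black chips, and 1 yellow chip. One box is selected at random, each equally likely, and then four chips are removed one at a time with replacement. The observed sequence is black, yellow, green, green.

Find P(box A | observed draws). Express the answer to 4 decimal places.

Under each hypothesis, the probability of the observed sequence is: P(data | box A) = (1/4)(2/4)(1/4)(1/4) = 0.0078125; P(data | box B) = (4/8)(1/8)(3/8)(3/8) = 0.0087891.
Weighting by the prior gives 1/2 · 0.0078125 = 0.0039062, 1/2 · 0.0087891 = 0.0043945; summing to 0.0083008.
So P(box A | data) = (0.0039062) / (0.0083008) = 0.47059.

0.4706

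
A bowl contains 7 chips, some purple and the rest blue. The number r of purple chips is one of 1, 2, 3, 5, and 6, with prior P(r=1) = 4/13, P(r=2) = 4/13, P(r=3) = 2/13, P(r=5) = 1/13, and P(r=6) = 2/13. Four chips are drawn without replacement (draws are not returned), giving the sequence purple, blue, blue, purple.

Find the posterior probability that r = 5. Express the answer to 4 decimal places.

Under each hypothesis, the probability of the observed sequence is: P(data | r = 1) = (1/7)(6/6)(5/5)(0/4) = 0; P(data | r = 2) = (2/7)(5/6)(4/5)(1/4) = 0.047619; P(data | r = 3) = (3/7)(4/6)(3/5)(2/4) = 0.085714; P(data | r = 5) = (5/7)(2/6)(1/5)(4/4) = 0.047619; P(data | r = 6) = (6/7)(1/6)(0/5) = 0.
Multiplying each by its prior: 4/13 · 0 = 0, 4/13 · 0.047619 = 0.014652, 2/13 · 0.085714 = 0.013187, 1/13 · 0.047619 = 0.003663, 2/13 · 0 = 0; these sum to 0.031502.
So P(r = 5 | data) = (0.003663) / (0.031502) = 0.11628.

0.1163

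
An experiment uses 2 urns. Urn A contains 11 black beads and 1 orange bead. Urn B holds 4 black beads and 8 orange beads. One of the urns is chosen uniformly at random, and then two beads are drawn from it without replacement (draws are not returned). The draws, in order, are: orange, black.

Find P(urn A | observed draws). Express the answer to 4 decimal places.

The likelihood of the observed sequence under each hypothesis: P(data | urn A) = (1/12)(11/11) = 1/12; P(data | urn B) = (8/12)(4/11) = 8/33.
The prior-weighted likelihoods are 1/2 · 1/12 = 1/24, 1/2 · 8/33 = 4/33; these sum to 43/264.
By Bayes' rule, P(urn A | data) = (1/24) / (43/264) = 11/43.

0.2558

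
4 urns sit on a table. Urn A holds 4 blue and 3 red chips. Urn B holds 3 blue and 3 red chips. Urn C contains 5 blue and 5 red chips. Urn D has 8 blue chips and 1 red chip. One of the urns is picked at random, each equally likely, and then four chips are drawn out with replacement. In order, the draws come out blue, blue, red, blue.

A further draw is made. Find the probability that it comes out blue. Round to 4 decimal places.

0.6274

The likelihood of the observed sequence under each hypothesis: P(data | urn A) = (4/7)(4/7)(3/7)(4/7) = 0.079967; P(data | urn B) = (3/6)(3/6)(3/6)(3/6) = 0.0625; P(data | urn C) = (5/10)(5/10)(5/10)(5/10) = 0.0625; P(data | urn D) = (8/9)(8/9)(1/9)(8/9) = 0.078037.
Multiplying each by its prior: 1/4 · 0.079967 = 0.019992, 1/4 · 0.0625 = 0.015625, 1/4 · 0.0625 = 0.015625, 1/4 · 0.078037 = 0.019509; with total 0.070751.
The posterior is then P(urn A | data) = 0.28256, P(urn B | data) = 0.22085, P(urn C | data) = 0.22085, P(urn D | data) = 0.27575.
The predictive probability is P(blue next | data) = (4/7)(0.28256) + (1/2)(0.22085) + (1/2)(0.22085) + (8/9)(0.27575) = 0.62742.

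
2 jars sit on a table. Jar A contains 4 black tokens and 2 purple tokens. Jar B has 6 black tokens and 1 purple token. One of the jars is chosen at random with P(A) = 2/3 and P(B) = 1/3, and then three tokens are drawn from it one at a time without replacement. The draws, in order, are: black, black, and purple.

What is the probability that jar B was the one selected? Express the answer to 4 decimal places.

The likelihood of the observed sequence under each hypothesis: P(data | jar A) = (4/6)(3/5)(2/4) = 1/5; P(data | jar B) = (6/7)(5/6)(1/5) = 1/7.
Multiplying each by its prior: 2/3 · 1/5 = 2/15, 1/3 · 1/7 = 1/21; with total 19/105.
So P(jar B | data) = (1/21) / (19/105) = 5/19.

0.2632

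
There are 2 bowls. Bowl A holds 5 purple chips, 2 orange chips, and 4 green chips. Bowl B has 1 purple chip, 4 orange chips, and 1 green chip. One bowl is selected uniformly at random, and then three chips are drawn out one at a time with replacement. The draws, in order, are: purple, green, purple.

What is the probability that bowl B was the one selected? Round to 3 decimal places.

For each hypothesis, P(data | H) works out to: P(data | bowl A) = (5/11)(4/11)(5/11) = 0.075131; P(data | bowl B) = (1/6)(1/6)(1/6) = 0.0046296.
The prior-weighted likelihoods are 1/2 · 0.075131 = 0.037566, 1/2 · 0.0046296 = 0.0023148; summing to 0.039881.
By Bayes' rule, P(bowl B | data) = (0.0023148) / (0.039881) = 0.058044.

0.058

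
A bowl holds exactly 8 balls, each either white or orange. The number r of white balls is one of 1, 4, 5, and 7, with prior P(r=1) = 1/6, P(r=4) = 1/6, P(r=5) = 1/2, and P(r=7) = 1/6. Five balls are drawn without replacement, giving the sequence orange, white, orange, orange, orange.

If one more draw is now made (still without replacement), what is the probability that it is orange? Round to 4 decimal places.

0.8974

Compute the likelihood of the observed sequence for each case: P(data | r = 1) = (7/8)(1/7)(6/6)(5/5)(4/4) = 1/8; P(data | r = 4) = (4/8)(4/7)(3/6)(2/5)(1/4) = 1/70; P(data | r = 5) = (3/8)(5/7)(2/6)(1/5)(0/4) = 0; P(data | r = 7) = (1/8)(7/7)(0/6) = 0.
The prior-weighted likelihoods are 1/6 · 1/8 = 1/48, 1/6 · 1/70 = 1/420, 1/2 · 0 = 0, 1/6 · 0 = 0; these sum to 13/560.
The posterior is then P(r = 1 | data) = 35/39, P(r = 4 | data) = 4/39, P(r = 5 | data) = 0, P(r = 7 | data) = 0.
Averaging over the posterior, P(orange next | data) = (1)(35/39) + (0)(4/39) = 35/39.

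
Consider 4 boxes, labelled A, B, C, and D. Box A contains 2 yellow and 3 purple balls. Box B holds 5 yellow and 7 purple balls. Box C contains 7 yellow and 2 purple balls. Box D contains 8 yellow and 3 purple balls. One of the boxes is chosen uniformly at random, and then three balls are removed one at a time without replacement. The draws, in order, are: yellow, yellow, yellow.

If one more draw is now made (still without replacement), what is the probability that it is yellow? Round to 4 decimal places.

Under each hypothesis, the probability of the observed sequence is: P(data | box A) = (2/5)(1/4)(0/3) = 0; P(data | box B) = (5/12)(4/11)(3/10) = 0.045455; P(data | box C) = (7/9)(6/8)(5/7) = 0.41667; P(data | box D) = (8/11)(7/10)(6/9) = 0.33939.
Weighting by the prior gives 1/4 · 0 = 0, 1/4 · 0.045455 = 0.011364, 1/4 · 0.41667 = 0.10417, 1/4 · 0.33939 = 0.084848; these sum to 0.20038.
Dividing through by the total gives posterior P(box A | data) = 0, P(box B | data) = 0.056711, P(box C | data) = 0.51985, P(box D | data) = 0.42344.
Averaging over the posterior, P(yellow next | data) = (2/9)(0.056711) + (2/3)(0.51985) + (5/8)(0.42344) = 0.62382.

0.6238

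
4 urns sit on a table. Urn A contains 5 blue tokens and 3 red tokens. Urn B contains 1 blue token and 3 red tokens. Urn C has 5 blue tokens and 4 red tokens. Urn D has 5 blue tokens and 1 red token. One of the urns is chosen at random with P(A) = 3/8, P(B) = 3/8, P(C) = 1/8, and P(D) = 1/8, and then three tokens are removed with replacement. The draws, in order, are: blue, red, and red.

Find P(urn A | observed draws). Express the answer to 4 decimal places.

Compute the likelihood of the observed sequence for each case: P(data | urn A) = (5/8)(3/8)(3/8) = 0.087891; P(data | urn B) = (1/4)(3/4)(3/4) = 0.14062; P(data | urn C) = (5/9)(4/9)(4/9) = 0.10974; P(data | urn D) = (5/6)(1/6)(1/6) = 0.023148.
Multiplying each by its prior: 3/8 · 0.087891 = 0.032959, 3/8 · 0.14062 = 0.052734, 1/8 · 0.10974 = 0.013717, 1/8 · 0.023148 = 0.0028935; summing to 0.1023.
By Bayes' rule, P(urn A | data) = (0.032959) / (0.1023) = 0.32217.

0.3222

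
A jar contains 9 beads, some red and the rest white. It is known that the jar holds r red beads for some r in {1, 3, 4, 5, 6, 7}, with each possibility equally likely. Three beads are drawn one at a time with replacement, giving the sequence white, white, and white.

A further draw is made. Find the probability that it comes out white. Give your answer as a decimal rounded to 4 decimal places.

0.7435

Under each hypothesis, the probability of the observed sequence is: P(data | r = 1) = (8/9)(8/9)(8/9) = 0.70233; P(data | r = 3) = (6/9)(6/9)(6/9) = 0.2963; P(data | r = 4) = (5/9)(5/9)(5/9) = 0.17147; P(data | r = 5) = (4/9)(4/9)(4/9) = 0.087791; P(data | r = 6) = (3/9)(3/9)(3/9) = 0.037037; P(data | r = 7) = (2/9)(2/9)(2/9) = 0.010974.
Weighting by the prior gives 1/6 · 0.70233 = 0.11706, 1/6 · 0.2963 = 0.049383, 1/6 · 0.17147 = 0.028578, 1/6 · 0.087791 = 0.014632, 1/6 · 0.037037 = 0.0061728, 1/6 · 0.010974 = 0.001829; with total 0.21765.
Normalising, the posterior is P(r = 1 | data) = 0.53782, P(r = 3 | data) = 0.22689, P(r = 4 | data) = 0.1313, P(r = 5 | data) = 0.067227, P(r = 6 | data) = 0.028361, P(r = 7 | data) = 0.0084034.
Averaging over the posterior, P(white next | data) = (8/9)(0.53782) + (2/3)(0.22689) + (5/9)(0.1313) + (4/9)(0.067227) + (1/3)(0.028361) + (2/9)(0.0084034) = 0.74346.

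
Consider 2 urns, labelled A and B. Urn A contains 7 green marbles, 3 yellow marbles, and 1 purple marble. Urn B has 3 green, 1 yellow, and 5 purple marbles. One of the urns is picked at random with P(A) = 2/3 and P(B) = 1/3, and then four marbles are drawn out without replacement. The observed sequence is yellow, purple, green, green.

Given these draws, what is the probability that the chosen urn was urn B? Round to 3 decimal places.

0.238

Under each hypothesis, the probability of the observed sequence is: P(data | urn A) = (3/11)(1/10)(7/9)(6/8) = 0.015909; P(data | urn B) = (1/9)(5/8)(3/7)(2/6) = 0.0099206.
The prior-weighted likelihoods are 2/3 · 0.015909 = 0.010606, 1/3 · 0.0099206 = 0.0033069; summing to 0.013913.
Hence P(urn B | data) = (0.0033069) / (0.013913) = 0.23768.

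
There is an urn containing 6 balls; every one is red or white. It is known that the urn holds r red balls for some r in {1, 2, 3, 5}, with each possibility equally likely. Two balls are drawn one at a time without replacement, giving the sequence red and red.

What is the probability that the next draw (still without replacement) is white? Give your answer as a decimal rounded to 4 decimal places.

0.4107

Compute the likelihood of the observed sequence for each case: P(data | r = 1) = (1/6)(0/5) = 0; P(data | r = 2) = (2/6)(1/5) = 1/15; P(data | r = 3) = (3/6)(2/5) = 1/5; P(data | r = 5) = (5/6)(4/5) = 2/3.
Weighting by the prior gives 1/4 · 0 = 0, 1/4 · 1/15 = 1/60, 1/4 · 1/5 = 1/20, 1/4 · 2/3 = 1/6; with total 7/30.
The posterior is then P(r = 1 | data) = 0, P(r = 2 | data) = 1/14, P(r = 3 | data) = 3/14, P(r = 5 | data) = 5/7.
So P(white next | data) = Σ P(white next | H) P(H | data) = (1)(1/14) + (3/4)(3/14) + (1/4)(5/7) = 23/56.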